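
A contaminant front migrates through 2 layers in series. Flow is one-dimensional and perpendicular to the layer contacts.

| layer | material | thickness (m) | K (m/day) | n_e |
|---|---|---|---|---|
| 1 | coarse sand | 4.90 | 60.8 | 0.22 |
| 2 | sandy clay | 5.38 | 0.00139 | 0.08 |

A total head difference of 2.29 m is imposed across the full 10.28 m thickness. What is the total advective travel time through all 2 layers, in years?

With flow normal to the layers, continuity requires the same specific discharge q through every layer.
Σ(b_i/K_i) = 4.90/60.8 + 5.38/0.00139 = 3871 d.
q = Δh / Σ(b_i/K_i) = 2.29 / 3871 = 0.0005916 m/day.
In each layer the seepage velocity is v_i = q/n_i, so the layer transit time is t_i = b_i·n_i / q:
  layer 1 (coarse sand): t_1 = 4.90 × 0.22 / 0.0005916 = 1822 d
  layer 2 (sandy clay): t_2 = 5.38 × 0.08 / 0.0005916 = 727.5 d
Total t = Σ t_i = 2550 days = 6.980 years.

6.98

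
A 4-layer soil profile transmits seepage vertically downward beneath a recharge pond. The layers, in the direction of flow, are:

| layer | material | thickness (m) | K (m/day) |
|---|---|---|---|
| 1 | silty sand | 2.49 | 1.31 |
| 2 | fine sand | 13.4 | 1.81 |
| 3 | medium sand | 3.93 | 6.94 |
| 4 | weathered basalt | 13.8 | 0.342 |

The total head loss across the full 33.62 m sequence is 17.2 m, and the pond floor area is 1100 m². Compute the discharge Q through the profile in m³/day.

Flow is perpendicular to layering, so the layers act in series and the equivalent K is the thickness-weighted harmonic mean.
Total thickness L = 2.49 + 13.4 + 3.93 + 13.8 = 33.62 m.
Σ(b_i/K_i) = 2.49/1.31 + 13.4/1.81 + 3.93/6.94 + 13.8/0.342 = 50.22 d.
K_eq = L / Σ(b_i/K_i) = 33.62 / 50.22 = 0.6694 m/day.
Q = K_eq · A · (Δh/L) = 0.6694 × 1100 × (17.2/33.62) = 376.7 m³/day.

377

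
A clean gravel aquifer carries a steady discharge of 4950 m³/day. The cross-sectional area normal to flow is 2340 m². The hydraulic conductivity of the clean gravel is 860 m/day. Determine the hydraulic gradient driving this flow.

From Q = K·A·i, i = Q / (K·A) = 4950 / (860.0 × 2340) = 0.002460.

0.00246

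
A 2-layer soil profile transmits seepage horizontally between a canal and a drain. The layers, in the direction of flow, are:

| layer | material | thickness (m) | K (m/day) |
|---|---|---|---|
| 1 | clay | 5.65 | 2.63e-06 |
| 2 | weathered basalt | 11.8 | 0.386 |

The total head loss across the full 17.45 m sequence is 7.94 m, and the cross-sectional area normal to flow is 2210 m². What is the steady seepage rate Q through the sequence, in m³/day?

Flow is perpendicular to layering, so the layers act in series and the equivalent K is the thickness-weighted harmonic mean.
Total thickness L = 5.65 + 11.8 = 17.45 m.
Σ(b_i/K_i) = 5.65/2.63e-06 + 11.8/0.386 = 2.148e+06 d.
K_eq = L / Σ(b_i/K_i) = 17.45 / 2.148e+06 = 8.123e-06 m/day.
Q = K_eq · A · (Δh/L) = 8.123e-06 × 2210 × (7.94/17.45) = 0.008168 m³/day.

0.00817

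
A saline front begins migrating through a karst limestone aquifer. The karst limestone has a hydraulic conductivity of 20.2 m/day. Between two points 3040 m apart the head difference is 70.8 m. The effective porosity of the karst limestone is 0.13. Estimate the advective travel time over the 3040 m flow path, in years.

2.30

Hydraulic gradient i = Δh / L = 70.8 / 3040 = 0.02329.
Darcy flux q = K · i = 20.20 × 0.02329 = 0.4704 m/day.
Seepage velocity v = q / n_e = 0.4704 / 0.13 = 3.619 m/day.
Travel time t = L / v = 3040 / 3.619 = 840.1 days = 2.300 years.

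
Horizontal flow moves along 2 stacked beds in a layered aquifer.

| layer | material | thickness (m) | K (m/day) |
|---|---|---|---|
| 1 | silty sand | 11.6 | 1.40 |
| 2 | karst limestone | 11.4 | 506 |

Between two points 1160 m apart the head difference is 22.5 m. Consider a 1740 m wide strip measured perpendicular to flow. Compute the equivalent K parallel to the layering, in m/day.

Flow is parallel to layering, so each bed carries its own Darcy discharge and the transmissivities add.
Σ(K_i·b_i) = 1.40×11.6 + 506×11.4 = 5785 m²/day.
Total thickness b = 23.00 m, so K_eq = Σ(K_i·b_i)/b = 251.5 m/day.

252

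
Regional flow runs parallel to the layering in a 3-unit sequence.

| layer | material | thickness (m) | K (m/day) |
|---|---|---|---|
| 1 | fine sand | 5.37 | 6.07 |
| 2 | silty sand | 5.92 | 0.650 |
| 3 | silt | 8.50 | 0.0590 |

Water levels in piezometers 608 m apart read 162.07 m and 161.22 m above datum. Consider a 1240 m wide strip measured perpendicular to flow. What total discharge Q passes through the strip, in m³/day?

64.0

Flow is parallel to layering, so each bed carries its own Darcy discharge and the transmissivities add.
Σ(K_i·b_i) = 6.07×5.37 + 0.650×5.92 + 0.0590×8.50 = 36.95 m²/day.
Hydraulic gradient i = (162.07 − 161.22) / 608 = 0.85 / 608 = 0.001398.
Q = Σ(K_i·b_i) · W · i = 36.95 × 1240 × 0.001398 = 64.05 m³/day.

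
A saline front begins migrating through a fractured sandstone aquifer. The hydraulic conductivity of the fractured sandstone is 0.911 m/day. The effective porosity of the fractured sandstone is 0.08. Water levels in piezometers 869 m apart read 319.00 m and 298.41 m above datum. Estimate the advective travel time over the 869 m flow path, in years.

Hydraulic gradient i = (319.00 − 298.41) / 869 = 20.59 / 869 = 0.02369.
Darcy flux q = K · i = 0.9110 × 0.02369 = 0.02159 m/day.
Seepage velocity v = q / n_e = 0.02159 / 0.08 = 0.2698 m/day.
Travel time t = L / v = 869 / 0.2698 = 3221 days = 8.818 years.

8.82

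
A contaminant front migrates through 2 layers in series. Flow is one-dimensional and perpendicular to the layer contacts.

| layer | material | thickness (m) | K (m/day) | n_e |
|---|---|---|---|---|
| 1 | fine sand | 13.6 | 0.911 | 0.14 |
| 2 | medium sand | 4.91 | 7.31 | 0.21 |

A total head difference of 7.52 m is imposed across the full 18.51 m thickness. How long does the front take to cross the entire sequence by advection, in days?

6.09

With flow normal to the layers, continuity requires the same specific discharge q through every layer.
Σ(b_i/K_i) = 13.6/0.911 + 4.91/7.31 = 15.60 d.
q = Δh / Σ(b_i/K_i) = 7.52 / 15.60 = 0.4820 m/day.
In each layer the seepage velocity is v_i = q/n_i, so the layer transit time is t_i = b_i·n_i / q:
  layer 1 (fine sand): t_1 = 13.6 × 0.14 / 0.4820 = 3.950 d
  layer 2 (medium sand): t_2 = 4.91 × 0.21 / 0.4820 = 2.139 d
Total t = Σ t_i = 6.089 days.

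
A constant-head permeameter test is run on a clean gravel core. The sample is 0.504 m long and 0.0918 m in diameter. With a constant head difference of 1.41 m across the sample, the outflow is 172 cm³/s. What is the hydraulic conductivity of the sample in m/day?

803

Cross-sectional area A = π·(d/2)² = π × (0.0918/2)² = 0.006619 m².
Convert discharge: 172 cm³/s = 0.0001720 m³/s.
Darcy's law rearranged: K = Q·L / (A·Δh) = 0.0001720 × 0.504 / (0.006619 × 1.41) = 0.009289 m/s = 802.6 m/day.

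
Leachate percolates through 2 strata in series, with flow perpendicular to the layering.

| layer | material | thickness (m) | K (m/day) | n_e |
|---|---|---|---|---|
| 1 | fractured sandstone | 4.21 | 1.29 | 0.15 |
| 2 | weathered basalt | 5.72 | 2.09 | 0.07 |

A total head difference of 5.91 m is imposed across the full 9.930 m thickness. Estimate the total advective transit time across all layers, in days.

With flow normal to the layers, continuity requires the same specific discharge q through every layer.
Σ(b_i/K_i) = 4.21/1.29 + 5.72/2.09 = 6.000 d.
q = Δh / Σ(b_i/K_i) = 5.91 / 6.000 = 0.9849 m/day.
In each layer the seepage velocity is v_i = q/n_i, so the layer transit time is t_i = b_i·n_i / q:
  layer 1 (fractured sandstone): t_1 = 4.21 × 0.15 / 0.9849 = 0.6412 d
  layer 2 (weathered basalt): t_2 = 5.72 × 0.07 / 0.9849 = 0.4065 d
Total t = Σ t_i = 1.048 days.

1.05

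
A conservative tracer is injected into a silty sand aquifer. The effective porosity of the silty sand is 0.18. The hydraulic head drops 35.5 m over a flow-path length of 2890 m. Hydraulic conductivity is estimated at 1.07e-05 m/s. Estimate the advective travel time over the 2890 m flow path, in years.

125

Convert K: 1.07e-05 m/s × 86400 = 0.9245 m/day.
Hydraulic gradient i = Δh / L = 35.5 / 2890 = 0.01228.
Darcy flux q = K · i = 0.9245 × 0.01228 = 0.01136 m/day.
Seepage velocity v = q / n_e = 0.01136 / 0.18 = 0.06309 m/day.
Travel time t = L / v = 2890 / 0.06309 = 45808 days = 125.4 years.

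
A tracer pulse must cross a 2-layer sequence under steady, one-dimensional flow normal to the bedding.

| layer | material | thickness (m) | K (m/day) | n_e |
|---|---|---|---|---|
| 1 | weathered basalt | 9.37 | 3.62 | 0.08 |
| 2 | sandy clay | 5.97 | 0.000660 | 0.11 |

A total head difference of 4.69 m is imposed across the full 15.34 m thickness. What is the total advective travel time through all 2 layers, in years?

7.43

With flow normal to the layers, continuity requires the same specific discharge q through every layer.
Σ(b_i/K_i) = 9.37/3.62 + 5.97/0.000660 = 9048 d.
q = Δh / Σ(b_i/K_i) = 4.69 / 9048 = 0.0005183 m/day.
In each layer the seepage velocity is v_i = q/n_i, so the layer transit time is t_i = b_i·n_i / q:
  layer 1 (weathered basalt): t_1 = 9.37 × 0.08 / 0.0005183 = 1446 d
  layer 2 (sandy clay): t_2 = 5.97 × 0.11 / 0.0005183 = 1267 d
Total t = Σ t_i = 2713 days = 7.428 years.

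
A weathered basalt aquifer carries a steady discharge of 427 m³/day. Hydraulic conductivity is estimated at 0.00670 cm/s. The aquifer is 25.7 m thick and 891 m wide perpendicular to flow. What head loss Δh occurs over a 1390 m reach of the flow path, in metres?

4.48

Convert K: 0.00670 cm/s × 864 = 5.789 m/day.
Cross-sectional area A = 891 × 25.7 = 22899 m².
From Q = K·A·i, i = Q / (K·A) = 427 / (5.789 × 22899) = 0.003221.
Head loss Δh = i · L = 0.003221 × 1390 = 4.478 m.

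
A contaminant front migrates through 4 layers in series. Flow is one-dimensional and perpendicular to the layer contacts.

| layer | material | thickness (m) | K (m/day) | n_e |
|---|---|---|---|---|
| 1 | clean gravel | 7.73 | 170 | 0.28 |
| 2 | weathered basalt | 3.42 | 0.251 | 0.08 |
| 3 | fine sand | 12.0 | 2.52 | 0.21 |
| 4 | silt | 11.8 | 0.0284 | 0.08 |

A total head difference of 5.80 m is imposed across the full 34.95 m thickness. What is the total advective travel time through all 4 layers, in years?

With flow normal to the layers, continuity requires the same specific discharge q through every layer.
Σ(b_i/K_i) = 7.73/170 + 3.42/0.251 + 12.0/2.52 + 11.8/0.0284 = 433.9 d.
q = Δh / Σ(b_i/K_i) = 5.80 / 433.9 = 0.01337 m/day.
In each layer the seepage velocity is v_i = q/n_i, so the layer transit time is t_i = b_i·n_i / q:
  layer 1 (clean gravel): t_1 = 7.73 × 0.28 / 0.01337 = 161.9 d
  layer 2 (weathered basalt): t_2 = 3.42 × 0.08 / 0.01337 = 20.47 d
  layer 3 (fine sand): t_3 = 12.0 × 0.21 / 0.01337 = 188.5 d
  layer 4 (silt): t_4 = 11.8 × 0.08 / 0.01337 = 70.63 d
Total t = Σ t_i = 441.6 days = 1.209 years.

1.21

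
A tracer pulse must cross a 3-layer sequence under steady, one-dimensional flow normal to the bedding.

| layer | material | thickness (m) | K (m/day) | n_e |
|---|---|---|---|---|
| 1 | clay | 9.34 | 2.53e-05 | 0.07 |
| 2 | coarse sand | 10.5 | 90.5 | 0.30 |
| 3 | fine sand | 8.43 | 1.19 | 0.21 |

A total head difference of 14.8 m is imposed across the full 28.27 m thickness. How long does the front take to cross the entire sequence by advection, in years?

With flow normal to the layers, continuity requires the same specific discharge q through every layer.
Σ(b_i/K_i) = 9.34/2.53e-05 + 10.5/90.5 + 8.43/1.19 = 3.692e+05 d.
q = Δh / Σ(b_i/K_i) = 14.8 / 3.692e+05 = 4.009e-05 m/day.
In each layer the seepage velocity is v_i = q/n_i, so the layer transit time is t_i = b_i·n_i / q:
  layer 1 (clay): t_1 = 9.34 × 0.07 / 4.009e-05 = 16309 d
  layer 2 (coarse sand): t_2 = 10.5 × 0.30 / 4.009e-05 = 78575 d
  layer 3 (fine sand): t_3 = 8.43 × 0.21 / 4.009e-05 = 44159 d
Total t = Σ t_i = 1.390e+05 days = 380.7 years.

381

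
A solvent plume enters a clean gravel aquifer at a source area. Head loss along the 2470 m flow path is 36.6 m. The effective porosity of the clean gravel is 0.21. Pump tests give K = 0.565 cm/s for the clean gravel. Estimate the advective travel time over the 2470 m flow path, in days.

Convert K: 0.565 cm/s × 864 = 488.2 m/day.
Hydraulic gradient i = Δh / L = 36.6 / 2470 = 0.01482.
Darcy flux q = K · i = 488.2 × 0.01482 = 7.233 m/day.
Seepage velocity v = q / n_e = 7.233 / 0.21 = 34.45 m/day.
Travel time t = L / v = 2470 / 34.45 = 71.71 days.

71.7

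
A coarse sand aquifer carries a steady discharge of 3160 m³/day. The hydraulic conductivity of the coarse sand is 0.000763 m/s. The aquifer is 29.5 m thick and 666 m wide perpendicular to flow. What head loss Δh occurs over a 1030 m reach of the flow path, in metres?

Convert K: 0.000763 m/s × 86400 = 65.92 m/day.
Cross-sectional area A = 666 × 29.5 = 19647 m².
From Q = K·A·i, i = Q / (K·A) = 3160 / (65.92 × 19647) = 0.002440.
Head loss Δh = i · L = 0.002440 × 1030 = 2.513 m.

2.51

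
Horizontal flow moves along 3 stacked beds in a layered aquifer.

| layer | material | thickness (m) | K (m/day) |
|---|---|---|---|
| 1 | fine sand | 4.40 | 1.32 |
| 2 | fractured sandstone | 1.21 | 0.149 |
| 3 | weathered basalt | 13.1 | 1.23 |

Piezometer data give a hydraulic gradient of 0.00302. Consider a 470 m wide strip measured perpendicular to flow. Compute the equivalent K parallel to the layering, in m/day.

1.18

Flow is parallel to layering, so each bed carries its own Darcy discharge and the transmissivities add.
Σ(K_i·b_i) = 1.32×4.40 + 0.149×1.21 + 1.23×13.1 = 22.10 m²/day.
Total thickness b = 18.71 m, so K_eq = Σ(K_i·b_i)/b = 1.181 m/day.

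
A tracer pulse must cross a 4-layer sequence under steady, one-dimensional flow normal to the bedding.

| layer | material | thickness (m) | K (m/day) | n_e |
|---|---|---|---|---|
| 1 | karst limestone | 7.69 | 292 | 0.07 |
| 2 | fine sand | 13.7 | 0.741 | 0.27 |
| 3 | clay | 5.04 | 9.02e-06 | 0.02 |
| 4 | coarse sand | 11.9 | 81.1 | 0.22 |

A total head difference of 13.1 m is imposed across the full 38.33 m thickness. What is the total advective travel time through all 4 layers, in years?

With flow normal to the layers, continuity requires the same specific discharge q through every layer.
Σ(b_i/K_i) = 7.69/292 + 13.7/0.741 + 5.04/9.02e-06 + 11.9/81.1 = 5.588e+05 d.
q = Δh / Σ(b_i/K_i) = 13.1 / 5.588e+05 = 2.344e-05 m/day.
In each layer the seepage velocity is v_i = q/n_i, so the layer transit time is t_i = b_i·n_i / q:
  layer 1 (karst limestone): t_1 = 7.69 × 0.07 / 2.344e-05 = 22961 d
  layer 2 (fine sand): t_2 = 13.7 × 0.27 / 2.344e-05 = 1.578e+05 d
  layer 3 (clay): t_3 = 5.04 × 0.02 / 2.344e-05 = 4300 d
  layer 4 (coarse sand): t_4 = 11.9 × 0.22 / 2.344e-05 = 1.117e+05 d
Total t = Σ t_i = 2.967e+05 days = 812.3 years.

812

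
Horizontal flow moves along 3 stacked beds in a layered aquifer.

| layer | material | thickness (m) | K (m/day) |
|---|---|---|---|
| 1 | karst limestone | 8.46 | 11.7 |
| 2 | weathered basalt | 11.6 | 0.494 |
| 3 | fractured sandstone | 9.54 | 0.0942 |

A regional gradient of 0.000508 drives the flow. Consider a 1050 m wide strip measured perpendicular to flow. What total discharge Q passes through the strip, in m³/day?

Flow is parallel to layering, so each bed carries its own Darcy discharge and the transmissivities add.
Σ(K_i·b_i) = 11.7×8.46 + 0.494×11.6 + 0.0942×9.54 = 105.6 m²/day.
Hydraulic gradient i = 0.000508.
Q = Σ(K_i·b_i) · W · i = 105.6 × 1050 × 0.0005080 = 56.33 m³/day.

56.3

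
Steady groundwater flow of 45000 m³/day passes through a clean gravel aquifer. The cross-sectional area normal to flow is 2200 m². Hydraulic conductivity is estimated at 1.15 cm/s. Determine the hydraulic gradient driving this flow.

0.0206

Convert K: 1.15 cm/s × 864 = 993.6 m/day.
From Q = K·A·i, i = Q / (K·A) = 45000 / (993.6 × 2200) = 0.02059.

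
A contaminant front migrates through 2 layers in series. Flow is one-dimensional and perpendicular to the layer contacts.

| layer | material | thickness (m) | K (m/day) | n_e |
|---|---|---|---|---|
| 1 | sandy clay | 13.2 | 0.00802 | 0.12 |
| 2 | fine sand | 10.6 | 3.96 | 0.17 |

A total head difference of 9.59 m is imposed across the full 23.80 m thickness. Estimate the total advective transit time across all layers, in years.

With flow normal to the layers, continuity requires the same specific discharge q through every layer.
Σ(b_i/K_i) = 13.2/0.00802 + 10.6/3.96 = 1649 d.
q = Δh / Σ(b_i/K_i) = 9.59 / 1649 = 0.005817 m/day.
In each layer the seepage velocity is v_i = q/n_i, so the layer transit time is t_i = b_i·n_i / q:
  layer 1 (sandy clay): t_1 = 13.2 × 0.12 / 0.005817 = 272.3 d
  layer 2 (fine sand): t_2 = 10.6 × 0.17 / 0.005817 = 309.8 d
Total t = Σ t_i = 582.1 days = 1.594 years.

1.59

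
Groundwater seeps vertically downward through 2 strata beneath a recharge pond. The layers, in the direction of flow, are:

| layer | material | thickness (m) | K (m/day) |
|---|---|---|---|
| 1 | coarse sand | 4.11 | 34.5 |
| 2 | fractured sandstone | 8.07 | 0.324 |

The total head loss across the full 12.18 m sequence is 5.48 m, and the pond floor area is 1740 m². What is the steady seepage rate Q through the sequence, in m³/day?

381

Flow is perpendicular to layering, so the layers act in series and the equivalent K is the thickness-weighted harmonic mean.
Total thickness L = 4.11 + 8.07 = 12.18 m.
Σ(b_i/K_i) = 4.11/34.5 + 8.07/0.324 = 25.03 d.
K_eq = L / Σ(b_i/K_i) = 12.18 / 25.03 = 0.4867 m/day.
Q = K_eq · A · (Δh/L) = 0.4867 × 1740 × (5.48/12.18) = 381.0 m³/day.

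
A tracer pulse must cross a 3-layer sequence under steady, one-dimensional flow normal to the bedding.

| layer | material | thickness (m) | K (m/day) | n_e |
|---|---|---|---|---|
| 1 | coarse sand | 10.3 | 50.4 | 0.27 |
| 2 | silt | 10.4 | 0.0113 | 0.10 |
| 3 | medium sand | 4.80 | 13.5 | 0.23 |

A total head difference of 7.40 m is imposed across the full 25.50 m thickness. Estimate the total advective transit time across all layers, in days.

613

With flow normal to the layers, continuity requires the same specific discharge q through every layer.
Σ(b_i/K_i) = 10.3/50.4 + 10.4/0.0113 + 4.80/13.5 = 920.9 d.
q = Δh / Σ(b_i/K_i) = 7.40 / 920.9 = 0.008035 m/day.
In each layer the seepage velocity is v_i = q/n_i, so the layer transit time is t_i = b_i·n_i / q:
  layer 1 (coarse sand): t_1 = 10.3 × 0.27 / 0.008035 = 346.1 d
  layer 2 (silt): t_2 = 10.4 × 0.10 / 0.008035 = 129.4 d
  layer 3 (medium sand): t_3 = 4.80 × 0.23 / 0.008035 = 137.4 d
Total t = Σ t_i = 612.9 days.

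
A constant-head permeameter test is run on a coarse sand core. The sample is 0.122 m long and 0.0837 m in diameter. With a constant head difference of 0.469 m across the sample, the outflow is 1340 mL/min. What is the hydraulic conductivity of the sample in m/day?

Cross-sectional area A = π·(d/2)² = π × (0.0837/2)² = 0.005502 m².
Convert discharge: 1340 mL/min = 2.233e-05 m³/s.
Darcy's law rearranged: K = Q·L / (A·Δh) = 2.233e-05 × 0.122 / (0.005502 × 0.469) = 0.001056 m/s = 91.22 m/day.

91.2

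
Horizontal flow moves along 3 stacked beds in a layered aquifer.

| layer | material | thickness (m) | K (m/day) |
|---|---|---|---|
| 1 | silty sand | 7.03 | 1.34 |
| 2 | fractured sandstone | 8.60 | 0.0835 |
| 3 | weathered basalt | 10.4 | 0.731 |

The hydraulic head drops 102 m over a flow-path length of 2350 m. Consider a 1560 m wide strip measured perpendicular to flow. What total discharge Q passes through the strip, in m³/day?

1200

Flow is parallel to layering, so each bed carries its own Darcy discharge and the transmissivities add.
Σ(K_i·b_i) = 1.34×7.03 + 0.0835×8.60 + 0.731×10.4 = 17.74 m²/day.
Hydraulic gradient i = Δh / L = 102 / 2350 = 0.04340.
Q = Σ(K_i·b_i) · W · i = 17.74 × 1560 × 0.04340 = 1201 m³/day.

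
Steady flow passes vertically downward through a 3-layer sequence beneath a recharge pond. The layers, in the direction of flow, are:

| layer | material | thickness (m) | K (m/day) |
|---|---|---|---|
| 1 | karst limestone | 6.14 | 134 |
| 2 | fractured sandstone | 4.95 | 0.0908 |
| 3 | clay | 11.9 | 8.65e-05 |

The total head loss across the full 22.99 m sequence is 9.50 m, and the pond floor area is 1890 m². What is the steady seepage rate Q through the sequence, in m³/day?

Flow is perpendicular to layering, so the layers act in series and the equivalent K is the thickness-weighted harmonic mean.
Total thickness L = 6.14 + 4.95 + 11.9 = 22.99 m.
Σ(b_i/K_i) = 6.14/134 + 4.95/0.0908 + 11.9/8.65e-05 = 1.376e+05 d.
K_eq = L / Σ(b_i/K_i) = 22.99 / 1.376e+05 = 0.0001670 m/day.
Q = K_eq · A · (Δh/L) = 0.0001670 × 1890 × (9.50/22.99) = 0.1305 m³/day.

0.130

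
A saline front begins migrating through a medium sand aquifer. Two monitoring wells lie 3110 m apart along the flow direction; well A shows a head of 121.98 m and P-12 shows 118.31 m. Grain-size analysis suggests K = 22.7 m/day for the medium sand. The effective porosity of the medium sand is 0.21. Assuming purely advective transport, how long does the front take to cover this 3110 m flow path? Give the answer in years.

66.8

Hydraulic gradient i = (121.98 − 118.31) / 3110 = 3.67 / 3110 = 0.001180.
Darcy flux q = K · i = 22.70 × 0.001180 = 0.02679 m/day.
Seepage velocity v = q / n_e = 0.02679 / 0.21 = 0.1276 m/day.
Travel time t = L / v = 3110 / 0.1276 = 24381 days = 66.75 years.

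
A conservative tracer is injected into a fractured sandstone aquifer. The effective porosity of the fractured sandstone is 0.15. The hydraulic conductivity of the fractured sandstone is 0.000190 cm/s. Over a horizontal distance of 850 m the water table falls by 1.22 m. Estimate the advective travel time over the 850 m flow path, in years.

1480

Convert K: 0.000190 cm/s × 864 = 0.1642 m/day.
Hydraulic gradient i = Δh / L = 1.22 / 850 = 0.001435.
Darcy flux q = K · i = 0.1642 × 0.001435 = 0.0002356 m/day.
Seepage velocity v = q / n_e = 0.0002356 / 0.15 = 0.001571 m/day.
Travel time t = L / v = 850 / 0.001571 = 5.411e+05 days = 1482 years.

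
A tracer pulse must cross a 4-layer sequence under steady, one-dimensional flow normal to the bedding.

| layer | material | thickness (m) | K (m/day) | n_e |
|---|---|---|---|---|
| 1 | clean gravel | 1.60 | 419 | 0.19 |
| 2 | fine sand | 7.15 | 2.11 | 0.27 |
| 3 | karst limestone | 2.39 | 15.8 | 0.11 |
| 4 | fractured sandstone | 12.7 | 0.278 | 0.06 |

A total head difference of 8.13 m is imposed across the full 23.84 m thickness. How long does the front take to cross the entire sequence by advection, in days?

19.7

With flow normal to the layers, continuity requires the same specific discharge q through every layer.
Σ(b_i/K_i) = 1.60/419 + 7.15/2.11 + 2.39/15.8 + 12.7/0.278 = 49.23 d.
q = Δh / Σ(b_i/K_i) = 8.13 / 49.23 = 0.1652 m/day.
In each layer the seepage velocity is v_i = q/n_i, so the layer transit time is t_i = b_i·n_i / q:
  layer 1 (clean gravel): t_1 = 1.60 × 0.19 / 0.1652 = 1.841 d
  layer 2 (fine sand): t_2 = 7.15 × 0.27 / 0.1652 = 11.69 d
  layer 3 (karst limestone): t_3 = 2.39 × 0.11 / 0.1652 = 1.592 d
  layer 4 (fractured sandstone): t_4 = 12.7 × 0.06 / 0.1652 = 4.614 d
Total t = Σ t_i = 19.74 days.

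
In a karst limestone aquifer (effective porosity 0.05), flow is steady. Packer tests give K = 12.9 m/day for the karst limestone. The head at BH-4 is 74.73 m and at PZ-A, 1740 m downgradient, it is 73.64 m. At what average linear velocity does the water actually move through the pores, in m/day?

Hydraulic gradient i = (74.73 − 73.64) / 1740 = 1.09 / 1740 = 0.0006264.
Darcy flux q = K · i = 12.90 × 0.0006264 = 0.008081 m/day.
Seepage velocity v = q / n_e = 0.008081 / 0.05 = 0.1616 m/day.

0.162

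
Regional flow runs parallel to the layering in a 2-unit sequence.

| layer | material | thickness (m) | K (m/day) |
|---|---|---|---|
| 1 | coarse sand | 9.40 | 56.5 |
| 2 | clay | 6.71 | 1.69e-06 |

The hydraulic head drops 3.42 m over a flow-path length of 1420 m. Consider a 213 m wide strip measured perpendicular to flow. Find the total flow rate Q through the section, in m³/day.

272

Flow is parallel to layering, so each bed carries its own Darcy discharge and the transmissivities add.
Σ(K_i·b_i) = 56.5×9.40 + 1.69e-06×6.71 = 531.1 m²/day.
Hydraulic gradient i = Δh / L = 3.42 / 1420 = 0.002408.
Q = Σ(K_i·b_i) · W · i = 531.1 × 213 × 0.002408 = 272.5 m³/day.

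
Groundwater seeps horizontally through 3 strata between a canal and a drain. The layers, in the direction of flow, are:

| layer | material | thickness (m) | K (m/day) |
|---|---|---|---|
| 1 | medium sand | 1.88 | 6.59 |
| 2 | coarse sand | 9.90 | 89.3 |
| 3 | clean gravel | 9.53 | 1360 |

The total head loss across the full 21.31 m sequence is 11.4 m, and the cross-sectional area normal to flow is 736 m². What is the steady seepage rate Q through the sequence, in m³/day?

20800

Flow is perpendicular to layering, so the layers act in series and the equivalent K is the thickness-weighted harmonic mean.
Total thickness L = 1.88 + 9.90 + 9.53 = 21.31 m.
Σ(b_i/K_i) = 1.88/6.59 + 9.90/89.3 + 9.53/1360 = 0.4032 d.
K_eq = L / Σ(b_i/K_i) = 21.31 / 0.4032 = 52.86 m/day.
Q = K_eq · A · (Δh/L) = 52.86 × 736 × (11.4/21.31) = 20812 m³/day.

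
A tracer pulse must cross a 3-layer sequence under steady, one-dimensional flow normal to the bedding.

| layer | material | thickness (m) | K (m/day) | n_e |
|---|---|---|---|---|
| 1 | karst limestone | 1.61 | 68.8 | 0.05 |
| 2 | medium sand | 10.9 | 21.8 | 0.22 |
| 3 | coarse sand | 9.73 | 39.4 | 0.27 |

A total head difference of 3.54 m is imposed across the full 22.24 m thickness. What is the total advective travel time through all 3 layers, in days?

1.11

With flow normal to the layers, continuity requires the same specific discharge q through every layer.
Σ(b_i/K_i) = 1.61/68.8 + 10.9/21.8 + 9.73/39.4 = 0.7704 d.
q = Δh / Σ(b_i/K_i) = 3.54 / 0.7704 = 4.595 m/day.
In each layer the seepage velocity is v_i = q/n_i, so the layer transit time is t_i = b_i·n_i / q:
  layer 1 (karst limestone): t_1 = 1.61 × 0.05 / 4.595 = 0.01752 d
  layer 2 (medium sand): t_2 = 10.9 × 0.22 / 4.595 = 0.5218 d
  layer 3 (coarse sand): t_3 = 9.73 × 0.27 / 4.595 = 0.5717 d
Total t = Σ t_i = 1.111 days.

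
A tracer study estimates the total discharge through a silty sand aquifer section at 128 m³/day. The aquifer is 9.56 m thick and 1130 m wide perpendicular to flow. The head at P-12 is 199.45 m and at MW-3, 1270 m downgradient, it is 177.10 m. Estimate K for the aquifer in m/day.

Cross-sectional area A = 1130 × 9.56 = 10803 m².
Hydraulic gradient i = (199.45 − 177.10) / 1270 = 22.35 / 1270 = 0.01760.
From Q = K·A·i, K = Q / (A·i) = 128 / (10803 × 0.01760) = 0.6733 m/day.

0.673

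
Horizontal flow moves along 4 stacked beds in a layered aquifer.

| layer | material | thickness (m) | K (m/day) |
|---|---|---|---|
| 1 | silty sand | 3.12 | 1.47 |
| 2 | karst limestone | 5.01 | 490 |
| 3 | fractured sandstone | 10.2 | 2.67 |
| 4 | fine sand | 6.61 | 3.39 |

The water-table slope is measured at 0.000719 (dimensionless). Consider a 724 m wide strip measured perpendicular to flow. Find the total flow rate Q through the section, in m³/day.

1310

Flow is parallel to layering, so each bed carries its own Darcy discharge and the transmissivities add.
Σ(K_i·b_i) = 1.47×3.12 + 490×5.01 + 2.67×10.2 + 3.39×6.61 = 2509 m²/day.
Hydraulic gradient i = 0.000719.
Q = Σ(K_i·b_i) · W · i = 2509 × 724 × 0.0007190 = 1306 m³/day.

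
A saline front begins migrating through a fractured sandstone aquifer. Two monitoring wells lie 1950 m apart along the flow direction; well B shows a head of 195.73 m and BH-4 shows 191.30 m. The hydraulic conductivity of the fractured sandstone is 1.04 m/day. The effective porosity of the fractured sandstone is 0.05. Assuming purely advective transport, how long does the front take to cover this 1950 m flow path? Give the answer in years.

113

Hydraulic gradient i = (195.73 − 191.30) / 1950 = 4.43 / 1950 = 0.002272.
Darcy flux q = K · i = 1.040 × 0.002272 = 0.002363 m/day.
Seepage velocity v = q / n_e = 0.002363 / 0.05 = 0.04725 m/day.
Travel time t = L / v = 1950 / 0.04725 = 41267 days = 113.0 years.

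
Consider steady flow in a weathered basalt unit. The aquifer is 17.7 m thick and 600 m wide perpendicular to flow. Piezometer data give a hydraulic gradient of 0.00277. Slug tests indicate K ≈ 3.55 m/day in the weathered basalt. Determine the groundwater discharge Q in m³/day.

Cross-sectional area A = 600 × 17.7 = 10620 m².
Hydraulic gradient i = 0.00277.
Darcy's law: Q = K · A · i = 3.550 × 10620 × 0.002770 = 104.4 m³/day.

104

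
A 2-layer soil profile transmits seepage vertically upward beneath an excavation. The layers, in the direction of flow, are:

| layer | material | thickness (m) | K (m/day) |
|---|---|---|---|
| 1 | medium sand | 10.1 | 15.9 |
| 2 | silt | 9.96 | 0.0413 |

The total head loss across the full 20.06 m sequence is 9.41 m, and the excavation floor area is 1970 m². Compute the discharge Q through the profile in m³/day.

Flow is perpendicular to layering, so the layers act in series and the equivalent K is the thickness-weighted harmonic mean.
Total thickness L = 10.1 + 9.96 = 20.06 m.
Σ(b_i/K_i) = 10.1/15.9 + 9.96/0.0413 = 241.8 d.
K_eq = L / Σ(b_i/K_i) = 20.06 / 241.8 = 0.08296 m/day.
Q = K_eq · A · (Δh/L) = 0.08296 × 1970 × (9.41/20.06) = 76.67 m³/day.

76.7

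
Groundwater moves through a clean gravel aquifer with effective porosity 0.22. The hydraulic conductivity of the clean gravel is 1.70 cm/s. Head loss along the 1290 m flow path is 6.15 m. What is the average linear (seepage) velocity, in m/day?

Convert K: 1.70 cm/s × 864 = 1469 m/day.
Hydraulic gradient i = Δh / L = 6.15 / 1290 = 0.004767.
Darcy flux q = K · i = 1469 × 0.004767 = 7.002 m/day.
Seepage velocity v = q / n_e = 7.002 / 0.22 = 31.83 m/day.

31.8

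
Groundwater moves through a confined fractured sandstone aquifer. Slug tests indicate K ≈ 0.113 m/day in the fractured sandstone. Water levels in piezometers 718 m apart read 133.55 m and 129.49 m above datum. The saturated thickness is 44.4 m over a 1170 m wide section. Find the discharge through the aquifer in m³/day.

Cross-sectional area A = 1170 × 44.4 = 51948 m².
Hydraulic gradient i = (133.55 − 129.49) / 718 = 4.06 / 718 = 0.005655.
Darcy's law: Q = K · A · i = 0.1130 × 51948 × 0.005655 = 33.19 m³/day.

33.2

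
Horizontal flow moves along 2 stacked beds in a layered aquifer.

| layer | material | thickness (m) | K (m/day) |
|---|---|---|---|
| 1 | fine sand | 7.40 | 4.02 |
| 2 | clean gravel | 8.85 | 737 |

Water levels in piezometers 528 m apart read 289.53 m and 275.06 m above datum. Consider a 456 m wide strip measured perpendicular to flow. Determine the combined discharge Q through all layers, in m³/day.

81900

Flow is parallel to layering, so each bed carries its own Darcy discharge and the transmissivities add.
Σ(K_i·b_i) = 4.02×7.40 + 737×8.85 = 6552 m²/day.
Hydraulic gradient i = (289.53 − 275.06) / 528 = 14.47 / 528 = 0.02741.
Q = Σ(K_i·b_i) · W · i = 6552 × 456 × 0.02741 = 81882 m³/day.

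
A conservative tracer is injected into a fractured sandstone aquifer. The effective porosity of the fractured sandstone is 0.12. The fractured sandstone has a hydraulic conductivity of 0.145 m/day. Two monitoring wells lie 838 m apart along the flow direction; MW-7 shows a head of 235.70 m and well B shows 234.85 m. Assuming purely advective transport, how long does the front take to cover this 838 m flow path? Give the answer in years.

1870

Hydraulic gradient i = (235.70 − 234.85) / 838 = 0.85 / 838 = 0.001014.
Darcy flux q = K · i = 0.1450 × 0.001014 = 0.0001471 m/day.
Seepage velocity v = q / n_e = 0.0001471 / 0.12 = 0.001226 m/day.
Travel time t = L / v = 838 / 0.001226 = 6.837e+05 days = 1872 years.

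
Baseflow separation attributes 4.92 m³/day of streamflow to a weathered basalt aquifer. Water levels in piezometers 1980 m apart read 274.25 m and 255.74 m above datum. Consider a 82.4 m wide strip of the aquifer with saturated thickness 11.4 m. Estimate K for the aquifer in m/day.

Cross-sectional area A = 82.4 × 11.4 = 939.4 m².
Hydraulic gradient i = (274.25 − 255.74) / 1980 = 18.51 / 1980 = 0.009348.
From Q = K·A·i, K = Q / (A·i) = 4.92 / (939.4 × 0.009348) = 0.5603 m/day.

0.560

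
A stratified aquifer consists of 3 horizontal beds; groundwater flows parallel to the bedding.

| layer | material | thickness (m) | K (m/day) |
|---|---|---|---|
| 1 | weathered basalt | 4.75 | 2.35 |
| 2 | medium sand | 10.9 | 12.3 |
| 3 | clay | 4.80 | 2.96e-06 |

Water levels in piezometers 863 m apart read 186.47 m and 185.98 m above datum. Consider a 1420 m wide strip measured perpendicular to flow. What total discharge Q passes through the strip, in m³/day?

Flow is parallel to layering, so each bed carries its own Darcy discharge and the transmissivities add.
Σ(K_i·b_i) = 2.35×4.75 + 12.3×10.9 + 2.96e-06×4.80 = 145.2 m²/day.
Hydraulic gradient i = (186.47 − 185.98) / 863 = 0.49 / 863 = 0.0005678.
Q = Σ(K_i·b_i) · W · i = 145.2 × 1420 × 0.0005678 = 117.1 m³/day.

117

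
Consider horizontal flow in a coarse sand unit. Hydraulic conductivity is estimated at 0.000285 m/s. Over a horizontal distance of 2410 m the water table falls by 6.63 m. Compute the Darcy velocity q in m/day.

0.0677

Convert K: 0.000285 m/s × 86400 = 24.62 m/day.
Hydraulic gradient i = Δh / L = 6.63 / 2410 = 0.002751.
Specific discharge q = K · i = 24.62 × 0.002751 = 0.06774 m/day.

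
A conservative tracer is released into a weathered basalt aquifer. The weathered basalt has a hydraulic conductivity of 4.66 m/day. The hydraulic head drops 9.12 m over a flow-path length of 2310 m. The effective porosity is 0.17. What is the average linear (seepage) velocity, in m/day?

0.108

Hydraulic gradient i = Δh / L = 9.12 / 2310 = 0.003948.
Darcy flux q = K · i = 4.660 × 0.003948 = 0.01840 m/day.
Seepage velocity v = q / n_e = 0.01840 / 0.17 = 0.1082 m/day.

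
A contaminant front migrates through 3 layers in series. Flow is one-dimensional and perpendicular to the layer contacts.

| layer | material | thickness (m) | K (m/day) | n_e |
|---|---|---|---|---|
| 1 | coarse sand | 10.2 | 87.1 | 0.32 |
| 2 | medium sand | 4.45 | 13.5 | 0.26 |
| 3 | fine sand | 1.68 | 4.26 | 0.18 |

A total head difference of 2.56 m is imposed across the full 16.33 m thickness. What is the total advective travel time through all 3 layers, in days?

1.55

With flow normal to the layers, continuity requires the same specific discharge q through every layer.
Σ(b_i/K_i) = 10.2/87.1 + 4.45/13.5 + 1.68/4.26 = 0.8411 d.
q = Δh / Σ(b_i/K_i) = 2.56 / 0.8411 = 3.044 m/day.
In each layer the seepage velocity is v_i = q/n_i, so the layer transit time is t_i = b_i·n_i / q:
  layer 1 (coarse sand): t_1 = 10.2 × 0.32 / 3.044 = 1.072 d
  layer 2 (medium sand): t_2 = 4.45 × 0.26 / 3.044 = 0.3801 d
  layer 3 (fine sand): t_3 = 1.68 × 0.18 / 3.044 = 0.09936 d
Total t = Σ t_i = 1.552 days.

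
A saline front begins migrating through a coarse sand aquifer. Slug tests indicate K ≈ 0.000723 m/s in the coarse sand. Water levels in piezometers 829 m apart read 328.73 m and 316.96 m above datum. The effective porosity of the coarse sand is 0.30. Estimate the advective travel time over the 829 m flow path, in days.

280

Convert K: 0.000723 m/s × 86400 = 62.47 m/day.
Hydraulic gradient i = (328.73 − 316.96) / 829 = 11.77 / 829 = 0.01420.
Darcy flux q = K · i = 62.47 × 0.01420 = 0.8869 m/day.
Seepage velocity v = q / n_e = 0.8869 / 0.30 = 2.956 m/day.
Travel time t = L / v = 829 / 2.956 = 280.4 days.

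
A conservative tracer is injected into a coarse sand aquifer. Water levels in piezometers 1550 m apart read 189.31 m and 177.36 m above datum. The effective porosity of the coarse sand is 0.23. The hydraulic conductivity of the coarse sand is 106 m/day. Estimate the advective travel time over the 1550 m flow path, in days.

436

Hydraulic gradient i = (189.31 − 177.36) / 1550 = 11.95 / 1550 = 0.007710.
Darcy flux q = K · i = 106.0 × 0.007710 = 0.8172 m/day.
Seepage velocity v = q / n_e = 0.8172 / 0.23 = 3.553 m/day.
Travel time t = L / v = 1550 / 3.553 = 436.2 days.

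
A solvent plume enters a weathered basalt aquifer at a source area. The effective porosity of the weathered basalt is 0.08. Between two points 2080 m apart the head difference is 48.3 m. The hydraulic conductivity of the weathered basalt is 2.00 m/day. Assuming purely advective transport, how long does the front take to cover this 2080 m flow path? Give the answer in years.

9.81

Hydraulic gradient i = Δh / L = 48.3 / 2080 = 0.02322.
Darcy flux q = K · i = 2.000 × 0.02322 = 0.04644 m/day.
Seepage velocity v = q / n_e = 0.04644 / 0.08 = 0.5805 m/day.
Travel time t = L / v = 2080 / 0.5805 = 3583 days = 9.810 years.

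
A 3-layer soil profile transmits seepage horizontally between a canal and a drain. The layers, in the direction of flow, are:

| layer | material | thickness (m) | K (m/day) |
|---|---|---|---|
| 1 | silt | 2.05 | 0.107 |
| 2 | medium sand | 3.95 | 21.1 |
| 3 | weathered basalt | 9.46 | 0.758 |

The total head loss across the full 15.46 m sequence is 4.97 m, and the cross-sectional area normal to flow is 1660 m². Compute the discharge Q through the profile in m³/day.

259

Flow is perpendicular to layering, so the layers act in series and the equivalent K is the thickness-weighted harmonic mean.
Total thickness L = 2.05 + 3.95 + 9.46 = 15.46 m.
Σ(b_i/K_i) = 2.05/0.107 + 3.95/21.1 + 9.46/0.758 = 31.83 d.
K_eq = L / Σ(b_i/K_i) = 15.46 / 31.83 = 0.4858 m/day.
Q = K_eq · A · (Δh/L) = 0.4858 × 1660 × (4.97/15.46) = 259.2 m³/day.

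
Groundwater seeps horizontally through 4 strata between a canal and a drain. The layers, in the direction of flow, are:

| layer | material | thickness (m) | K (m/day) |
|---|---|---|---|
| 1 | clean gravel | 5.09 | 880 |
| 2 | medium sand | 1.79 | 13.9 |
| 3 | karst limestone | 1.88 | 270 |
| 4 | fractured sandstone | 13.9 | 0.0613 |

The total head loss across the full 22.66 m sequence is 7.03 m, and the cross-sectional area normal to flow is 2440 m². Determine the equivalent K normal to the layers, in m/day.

0.0999

Flow is perpendicular to layering, so the layers act in series and the equivalent K is the thickness-weighted harmonic mean.
Total thickness L = 5.09 + 1.79 + 1.88 + 13.9 = 22.66 m.
Σ(b_i/K_i) = 5.09/880 + 1.79/13.9 + 1.88/270 + 13.9/0.0613 = 226.9 d.
K_eq = L / Σ(b_i/K_i) = 22.66 / 226.9 = 0.09987 m/day.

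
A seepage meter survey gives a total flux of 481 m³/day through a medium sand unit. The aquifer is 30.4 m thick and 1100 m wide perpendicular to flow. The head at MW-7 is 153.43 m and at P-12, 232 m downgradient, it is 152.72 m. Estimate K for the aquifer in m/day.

4.70

Cross-sectional area A = 1100 × 30.4 = 33440 m².
Hydraulic gradient i = (153.43 − 152.72) / 232 = 0.71 / 232 = 0.003060.
From Q = K·A·i, K = Q / (A·i) = 481 / (33440 × 0.003060) = 4.700 m/day.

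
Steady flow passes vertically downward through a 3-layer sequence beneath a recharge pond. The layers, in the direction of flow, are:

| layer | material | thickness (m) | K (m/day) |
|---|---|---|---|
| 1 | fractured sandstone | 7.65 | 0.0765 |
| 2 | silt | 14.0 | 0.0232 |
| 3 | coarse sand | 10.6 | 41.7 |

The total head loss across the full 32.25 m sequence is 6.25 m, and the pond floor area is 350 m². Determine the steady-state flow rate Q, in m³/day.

Flow is perpendicular to layering, so the layers act in series and the equivalent K is the thickness-weighted harmonic mean.
Total thickness L = 7.65 + 14.0 + 10.6 = 32.25 m.
Σ(b_i/K_i) = 7.65/0.0765 + 14.0/0.0232 + 10.6/41.7 = 703.7 d.
K_eq = L / Σ(b_i/K_i) = 32.25 / 703.7 = 0.04583 m/day.
Q = K_eq · A · (Δh/L) = 0.04583 × 350 × (6.25/32.25) = 3.109 m³/day.

3.11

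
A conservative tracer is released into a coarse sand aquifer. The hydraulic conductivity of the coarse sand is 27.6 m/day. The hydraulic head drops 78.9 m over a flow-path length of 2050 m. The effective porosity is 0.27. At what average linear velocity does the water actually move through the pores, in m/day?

3.93

Hydraulic gradient i = Δh / L = 78.9 / 2050 = 0.03849.
Darcy flux q = K · i = 27.60 × 0.03849 = 1.062 m/day.
Seepage velocity v = q / n_e = 1.062 / 0.27 = 3.934 m/day.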